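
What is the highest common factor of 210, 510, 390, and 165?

210 = 2 × 3 × 5 × 7
510 = 2 × 3 × 5 × 17
390 = 2 × 3 × 5 × 13
165 = 3 × 5 × 11
gcd(210, 510, 390, 165) = 3 × 5 = 15.

15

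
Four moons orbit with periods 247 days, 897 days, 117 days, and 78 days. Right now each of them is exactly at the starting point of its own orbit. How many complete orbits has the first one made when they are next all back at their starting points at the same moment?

414 orbits

They are all back at their starting positions together after one LCM of the periods.
247 = 13 × 19
897 = 3 × 13 × 23
117 = 3^2 × 13
78 = 2 × 3 × 13
LCM(247, 897, 117, 78) = 2 × 3^2 × 13 × 19 × 23 = 102258.
Orbits for period 247: 102258 / 247 = 414.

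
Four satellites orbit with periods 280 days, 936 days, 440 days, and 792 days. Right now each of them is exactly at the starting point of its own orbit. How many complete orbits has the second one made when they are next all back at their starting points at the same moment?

385 orbits

The first common completion time is the LCM of the periods.
280 = 2^3 × 5 × 7
936 = 2^3 × 3^2 × 13
440 = 2^3 × 5 × 11
792 = 2^3 × 3^2 × 11
LCM(280, 936, 440, 792) = 2^3 × 3^2 × 5 × 7 × 11 × 13 = 360360.
Orbits for period 936: 360360 / 936 = 385.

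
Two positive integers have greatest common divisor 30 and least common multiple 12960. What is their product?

For any two positive integers, gcd × lcm = product = 30 × 12960 = 388800.

388800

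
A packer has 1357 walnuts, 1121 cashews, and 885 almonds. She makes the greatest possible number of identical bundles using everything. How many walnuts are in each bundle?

Number of bundles = gcd(1357, 1121, 885).
1357 = 23 × 59
1121 = 19 × 59
885 = 3 × 5 × 59
gcd(1357, 1121, 885) = 59.
walnuts per bundle = 1357 / 59 = 23.

23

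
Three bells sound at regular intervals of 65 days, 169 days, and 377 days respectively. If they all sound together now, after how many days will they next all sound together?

The first simultaneous occurrence is after LCM of the individual periods.
65 = 5 × 13
169 = 13^2
377 = 13 × 29
LCM(65, 169, 377) = 5 × 13^2 × 29 = 24505.

24505 days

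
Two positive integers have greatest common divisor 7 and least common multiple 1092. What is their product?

7644

For any two positive integers, gcd × lcm = product = 7 × 1092 = 7644.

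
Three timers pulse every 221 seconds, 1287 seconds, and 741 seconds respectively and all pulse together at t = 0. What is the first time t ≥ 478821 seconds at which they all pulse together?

831402 seconds

Joint pulses occur at multiples of LCM(221, 1287, 741).
221 = 13 × 17
1287 = 3^2 × 11 × 13
741 = 3 × 13 × 19
LCM(221, 1287, 741) = 3^2 × 11 × 13 × 17 × 19 = 415701.
Smallest multiple of 415701 that is ≥ 478821: ⌈478821/415701⌉ × 415701 = 2 × 415701 = 831402.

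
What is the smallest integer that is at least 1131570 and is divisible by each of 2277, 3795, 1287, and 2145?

1184040

The integer must be a common multiple of 2277, 3795, 1287, and 2145, so a multiple of their LCM.
2277 = 3^2 × 11 × 23
3795 = 3 × 5 × 11 × 23
1287 = 3^2 × 11 × 13
2145 = 3 × 5 × 11 × 13
LCM(2277, 3795, 1287, 2145) = 3^2 × 5 × 11 × 13 × 23 = 148005.
Smallest multiple of 148005 that is ≥ 1131570: ⌈1131570/148005⌉ × 148005 = 8 × 148005 = 1184040.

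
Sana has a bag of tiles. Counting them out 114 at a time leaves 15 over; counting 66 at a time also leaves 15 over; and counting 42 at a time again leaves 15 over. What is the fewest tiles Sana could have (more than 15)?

8793

N − 15 must be a common multiple of 114, 66, and 42.
114 = 2 × 3 × 19
66 = 2 × 3 × 11
42 = 2 × 3 × 7
LCM(114, 66, 42) = 2 × 3 × 7 × 11 × 19 = 8778.
Smallest N > 15 is LCM + 15 = 8778 + 15 = 8793.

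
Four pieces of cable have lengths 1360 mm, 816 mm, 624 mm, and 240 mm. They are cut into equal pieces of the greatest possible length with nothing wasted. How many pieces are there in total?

190

Piece length = gcd(1360, 816, 624, 240).
1360 = 2^4 × 5 × 17
816 = 2^4 × 3 × 17
624 = 2^4 × 3 × 13
240 = 2^4 × 3 × 5
gcd(1360, 816, 624, 240) = 2^4 = 16.
Total pieces = 1360/16 + 816/16 + 624/16 + 240/16 = 85 + 51 + 39 + 15 = 190.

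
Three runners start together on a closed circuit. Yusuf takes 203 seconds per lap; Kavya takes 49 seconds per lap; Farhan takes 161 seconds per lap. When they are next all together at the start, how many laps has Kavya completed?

667 laps

They are all back at their starting positions together after one LCM of the periods.
203 = 7 × 29
49 = 7^2
161 = 7 × 23
LCM(203, 49, 161) = 7^2 × 23 × 29 = 32683.
Laps for period 49: 32683 / 49 = 667.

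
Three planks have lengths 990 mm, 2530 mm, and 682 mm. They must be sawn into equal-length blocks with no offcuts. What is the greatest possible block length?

22 mm

This is the greatest common divisor of 990, 2530, and 682.
990 = 2 × 3^2 × 5 × 11
2530 = 2 × 5 × 11 × 23
682 = 2 × 11 × 31
gcd(990, 2530, 682) = 2 × 11 = 22.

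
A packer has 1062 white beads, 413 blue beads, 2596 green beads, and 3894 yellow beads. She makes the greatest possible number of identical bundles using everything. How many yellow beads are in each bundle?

66

Number of bundles = gcd(1062, 413, 2596, 3894).
1062 = 2 × 3^2 × 59
413 = 7 × 59
2596 = 2^2 × 11 × 59
3894 = 2 × 3 × 11 × 59
gcd(1062, 413, 2596, 3894) = 59.
yellow beads per bundle = 3894 / 59 = 66.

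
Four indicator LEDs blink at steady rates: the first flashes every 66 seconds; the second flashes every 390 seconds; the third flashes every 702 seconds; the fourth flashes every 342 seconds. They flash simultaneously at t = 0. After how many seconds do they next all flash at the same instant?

The first simultaneous occurrence is after LCM of the individual periods.
66 = 2 × 3 × 11
390 = 2 × 3 × 5 × 13
702 = 2 × 3^3 × 13
342 = 2 × 3^2 × 19
LCM(66, 390, 702, 342) = 2 × 3^3 × 5 × 11 × 13 × 19 = 733590.

733590 seconds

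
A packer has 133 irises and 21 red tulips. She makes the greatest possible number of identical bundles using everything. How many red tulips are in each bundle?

3

Number of bundles = gcd(133, 21).
133 = 7 × 19
21 = 3 × 7
gcd(133, 21) = 7.
red tulips per bundle = 21 / 7 = 3.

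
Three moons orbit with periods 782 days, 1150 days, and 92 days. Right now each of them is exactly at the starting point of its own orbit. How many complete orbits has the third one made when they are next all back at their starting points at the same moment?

They are all back at their starting positions together after one LCM of the periods.
782 = 2 × 17 × 23
1150 = 2 × 5^2 × 23
92 = 2^2 × 23
LCM(782, 1150, 92) = 2^2 × 5^2 × 17 × 23 = 39100.
Orbits for period 92: 39100 / 92 = 425.

425 orbits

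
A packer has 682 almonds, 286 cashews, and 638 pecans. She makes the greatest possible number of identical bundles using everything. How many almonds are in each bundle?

31

Number of bundles = gcd(682, 286, 638).
682 = 2 × 11 × 31
286 = 2 × 11 × 13
638 = 2 × 11 × 29
gcd(682, 286, 638) = 2 × 11 = 22.
almonds per bundle = 682 / 22 = 31.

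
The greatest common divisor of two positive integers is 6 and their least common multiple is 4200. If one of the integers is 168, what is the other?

150

For two integers, gcd × lcm = product, so the other is (6 × 4200) / 168 = 25200 / 168 = 150.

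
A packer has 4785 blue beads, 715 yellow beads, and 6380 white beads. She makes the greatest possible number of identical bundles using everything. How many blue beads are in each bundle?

Number of bundles = gcd(4785, 715, 6380).
4785 = 3 × 5 × 11 × 29
715 = 5 × 11 × 13
6380 = 2^2 × 5 × 11 × 29
gcd(4785, 715, 6380) = 5 × 11 = 55.
blue beads per bundle = 4785 / 55 = 87.

87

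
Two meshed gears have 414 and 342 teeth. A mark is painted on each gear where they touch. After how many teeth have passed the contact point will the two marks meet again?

We need the least common multiple of the intervals.
414 = 2 × 3^2 × 23
342 = 2 × 3^2 × 19
LCM(414, 342) = 2 × 3^2 × 19 × 23 = 7866.

7866 teeth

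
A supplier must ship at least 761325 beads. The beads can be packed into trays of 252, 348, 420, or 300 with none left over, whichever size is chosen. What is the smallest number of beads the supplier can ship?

913500

The number of beads must be a common multiple of 252, 348, 420, and 300, so a multiple of their LCM.
252 = 2^2 × 3^2 × 7
348 = 2^2 × 3 × 29
420 = 2^2 × 3 × 5 × 7
300 = 2^2 × 3 × 5^2
LCM(252, 348, 420, 300) = 2^2 × 3^2 × 5^2 × 7 × 29 = 182700.
Smallest multiple of 182700 that is ≥ 761325: ⌈761325/182700⌉ × 182700 = 5 × 182700 = 913500.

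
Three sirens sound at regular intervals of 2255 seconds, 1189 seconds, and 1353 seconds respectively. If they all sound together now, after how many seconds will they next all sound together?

We need the least common multiple of the intervals.
2255 = 5 × 11 × 41
1189 = 29 × 41
1353 = 3 × 11 × 41
LCM(2255, 1189, 1353) = 3 × 5 × 11 × 29 × 41 = 196185.

196185 seconds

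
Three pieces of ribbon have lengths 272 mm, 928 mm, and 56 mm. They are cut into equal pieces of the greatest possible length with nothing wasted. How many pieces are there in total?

157

Piece length = gcd(272, 928, 56).
272 = 2^4 × 17
928 = 2^5 × 29
56 = 2^3 × 7
gcd(272, 928, 56) = 2^3 = 8.
Total pieces = 272/8 + 928/8 + 56/8 = 34 + 116 + 7 = 157.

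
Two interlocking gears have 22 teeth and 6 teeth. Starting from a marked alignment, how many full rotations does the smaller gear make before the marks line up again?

11 rotations

They are all back at their starting positions together after one LCM of the periods.
22 = 2 × 11
6 = 2 × 3
LCM(22, 6) = 2 × 3 × 11 = 66.
Rotations for period 6: 66 / 6 = 11.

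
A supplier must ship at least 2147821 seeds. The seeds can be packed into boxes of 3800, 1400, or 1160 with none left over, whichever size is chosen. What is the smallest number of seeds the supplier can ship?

The number of seeds must be a common multiple of 3800, 1400, and 1160, so a multiple of their LCM.
3800 = 2^3 × 5^2 × 19
1400 = 2^3 × 5^2 × 7
1160 = 2^3 × 5 × 29
LCM(3800, 1400, 1160) = 2^3 × 5^2 × 7 × 19 × 29 = 771400.
Smallest multiple of 771400 that is ≥ 2147821: ⌈2147821/771400⌉ × 771400 = 3 × 771400 = 2314200.

2314200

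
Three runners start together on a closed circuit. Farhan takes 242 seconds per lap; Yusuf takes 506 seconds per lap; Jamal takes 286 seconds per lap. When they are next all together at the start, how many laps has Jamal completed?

253 laps

They are all back at their starting positions together after one LCM of the periods.
242 = 2 × 11^2
506 = 2 × 11 × 23
286 = 2 × 11 × 13
LCM(242, 506, 286) = 2 × 11^2 × 13 × 23 = 72358.
Laps for period 286: 72358 / 286 = 253.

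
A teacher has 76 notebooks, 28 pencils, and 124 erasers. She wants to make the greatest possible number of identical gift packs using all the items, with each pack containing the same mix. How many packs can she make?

4 packs

The pack count must divide each quantity, so the greatest is gcd(76, 28, 124).
76 = 2^2 × 19
28 = 2^2 × 7
124 = 2^2 × 31
gcd(76, 28, 124) = 2^2 = 4.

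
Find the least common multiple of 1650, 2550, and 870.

813450

1650 = 2 × 3 × 5^2 × 11
2550 = 2 × 3 × 5^2 × 17
870 = 2 × 3 × 5 × 29
LCM(1650, 2550, 870) = 2 × 3 × 5^2 × 11 × 17 × 29 = 813450.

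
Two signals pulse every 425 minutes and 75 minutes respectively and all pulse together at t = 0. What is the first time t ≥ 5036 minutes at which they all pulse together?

Joint pulses occur at multiples of LCM(425, 75).
425 = 5^2 × 17
75 = 3 × 5^2
LCM(425, 75) = 3 × 5^2 × 17 = 1275.
Smallest multiple of 1275 that is ≥ 5036: ⌈5036/1275⌉ × 1275 = 4 × 1275 = 5100.

5100 minutes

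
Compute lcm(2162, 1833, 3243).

2162 = 2 × 23 × 47
1833 = 3 × 13 × 47
3243 = 3 × 23 × 47
LCM(2162, 1833, 3243) = 2 × 3 × 13 × 23 × 47 = 84318.

84318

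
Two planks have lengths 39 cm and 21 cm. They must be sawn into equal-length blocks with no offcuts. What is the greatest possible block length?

3 cm

By the Euclidean algorithm:
39 = 1 × 21 + 18
21 = 1 × 18 + 3
18 = 6 × 3 + 0
gcd(39, 21) = 3.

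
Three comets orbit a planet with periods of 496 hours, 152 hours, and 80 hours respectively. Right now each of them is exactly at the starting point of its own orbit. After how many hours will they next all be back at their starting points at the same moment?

They coincide at every common multiple of the periods; the first is the LCM.
496 = 2^4 × 31
152 = 2^3 × 19
80 = 2^4 × 5
LCM(496, 152, 80) = 2^4 × 5 × 19 × 31 = 47120.

47120 hours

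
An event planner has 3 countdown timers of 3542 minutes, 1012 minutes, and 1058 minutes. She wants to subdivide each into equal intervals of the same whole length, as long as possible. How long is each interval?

46 minutes

The interval must divide each timer length; the longest such is the gcd.
3542 = 2 × 7 × 11 × 23
1012 = 2^2 × 11 × 23
1058 = 2 × 23^2
gcd(3542, 1012, 1058) = 2 × 23 = 46.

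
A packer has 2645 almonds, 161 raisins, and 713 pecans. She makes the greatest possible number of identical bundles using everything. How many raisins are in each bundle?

7

Number of bundles = gcd(2645, 161, 713).
2645 = 5 × 23^2
161 = 7 × 23
713 = 23 × 31
gcd(2645, 161, 713) = 23.
raisins per bundle = 161 / 23 = 7.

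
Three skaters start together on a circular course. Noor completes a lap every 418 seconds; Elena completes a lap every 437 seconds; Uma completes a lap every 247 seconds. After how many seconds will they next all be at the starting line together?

They coincide at every common multiple of the periods; the first is the LCM.
418 = 2 × 11 × 19
437 = 19 × 23
247 = 13 × 19
LCM(418, 437, 247) = 2 × 11 × 13 × 19 × 23 = 124982.

124982 seconds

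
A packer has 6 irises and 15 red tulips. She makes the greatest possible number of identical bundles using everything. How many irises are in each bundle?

2

Number of bundles = gcd(6, 15).
6 = 2 × 3
15 = 3 × 5
gcd(6, 15) = 3.
irises per bundle = 6 / 3 = 2.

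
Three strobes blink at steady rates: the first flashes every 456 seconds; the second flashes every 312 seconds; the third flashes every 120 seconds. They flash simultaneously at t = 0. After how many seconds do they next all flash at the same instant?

The first simultaneous occurrence is after LCM of the individual periods.
456 = 2^3 × 3 × 19
312 = 2^3 × 3 × 13
120 = 2^3 × 3 × 5
LCM(456, 312, 120) = 2^3 × 3 × 5 × 13 × 19 = 29640.

29640 seconds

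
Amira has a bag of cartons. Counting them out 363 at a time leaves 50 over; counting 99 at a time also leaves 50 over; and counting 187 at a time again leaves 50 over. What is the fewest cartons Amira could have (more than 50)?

18563

N − 50 must be a common multiple of 363, 99, and 187.
363 = 3 × 11^2
99 = 3^2 × 11
187 = 11 × 17
LCM(363, 99, 187) = 3^2 × 11^2 × 17 = 18513.
Smallest N > 50 is LCM + 50 = 18513 + 50 = 18563.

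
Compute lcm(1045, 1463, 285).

21945

1045 = 5 × 11 × 19
1463 = 7 × 11 × 19
285 = 3 × 5 × 19
LCM(1045, 1463, 285) = 3 × 5 × 7 × 11 × 19 = 21945.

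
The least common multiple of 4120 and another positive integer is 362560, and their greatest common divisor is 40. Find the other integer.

gcd × lcm = product of the two integers, so the other integer is (40 × 362560) / 4120 = 3520.

3520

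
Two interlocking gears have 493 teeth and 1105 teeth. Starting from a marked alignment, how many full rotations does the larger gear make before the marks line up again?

They are all back at their starting positions together after one LCM of the periods.
493 = 17 × 29
1105 = 5 × 13 × 17
LCM(493, 1105) = 5 × 13 × 17 × 29 = 32045.
Rotations for period 1105: 32045 / 1105 = 29.

29 rotations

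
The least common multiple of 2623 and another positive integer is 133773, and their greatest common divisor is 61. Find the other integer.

gcd × lcm = product of the two integers, so the other integer is (61 × 133773) / 2623 = 3111.

3111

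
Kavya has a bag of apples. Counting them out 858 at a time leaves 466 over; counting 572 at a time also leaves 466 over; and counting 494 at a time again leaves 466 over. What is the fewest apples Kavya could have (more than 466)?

N − 466 must be a common multiple of 858, 572, and 494.
858 = 2 × 3 × 11 × 13
572 = 2^2 × 11 × 13
494 = 2 × 13 × 19
LCM(858, 572, 494) = 2^2 × 3 × 11 × 13 × 19 = 32604.
Smallest N > 466 is LCM + 466 = 32604 + 466 = 33070.

33070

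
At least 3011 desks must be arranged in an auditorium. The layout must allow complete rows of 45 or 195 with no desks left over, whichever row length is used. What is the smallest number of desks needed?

The number of desks must be a common multiple of 45 and 195, so a multiple of their LCM.
45 = 3^2 × 5
195 = 3 × 5 × 13
LCM(45, 195) = 3^2 × 5 × 13 = 585.
Smallest multiple of 585 that is ≥ 3011: ⌈3011/585⌉ × 585 = 6 × 585 = 3510.

3510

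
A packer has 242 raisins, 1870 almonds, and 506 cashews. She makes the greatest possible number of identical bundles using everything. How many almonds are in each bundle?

Number of bundles = gcd(242, 1870, 506).
242 = 2 × 11^2
1870 = 2 × 5 × 11 × 17
506 = 2 × 11 × 23
gcd(242, 1870, 506) = 2 × 11 = 22.
almonds per bundle = 1870 / 22 = 85.

85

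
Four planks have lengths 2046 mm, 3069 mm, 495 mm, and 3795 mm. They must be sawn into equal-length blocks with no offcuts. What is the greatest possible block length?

The block length must divide every plank, so the greatest is gcd(2046, 3069, 495, 3795).
2046 = 2 × 3 × 11 × 31
3069 = 3^2 × 11 × 31
495 = 3^2 × 5 × 11
3795 = 3 × 5 × 11 × 23
gcd(2046, 3069, 495, 3795) = 3 × 11 = 33.

33 mm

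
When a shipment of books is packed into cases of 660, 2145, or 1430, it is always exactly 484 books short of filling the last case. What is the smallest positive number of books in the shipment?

Being 484 short of a full case of size k means N ≡ −484 (mod k), i.e. N + 484 is a multiple of each size.
660 = 2^2 × 3 × 5 × 11
2145 = 3 × 5 × 11 × 13
1430 = 2 × 5 × 11 × 13
LCM(660, 2145, 1430) = 2^2 × 3 × 5 × 11 × 13 = 8580.
Smallest positive N is 8580 − 484 = 8096.

8096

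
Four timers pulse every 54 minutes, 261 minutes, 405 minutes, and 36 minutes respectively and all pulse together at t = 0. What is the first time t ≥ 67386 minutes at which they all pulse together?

Joint pulses occur at multiples of LCM(54, 261, 405, 36).
54 = 2 × 3^3
261 = 3^2 × 29
405 = 3^4 × 5
36 = 2^2 × 3^2
LCM(54, 261, 405, 36) = 2^2 × 3^4 × 5 × 29 = 46980.
Smallest multiple of 46980 that is ≥ 67386: ⌈67386/46980⌉ × 46980 = 2 × 46980 = 93960.

93960 minutes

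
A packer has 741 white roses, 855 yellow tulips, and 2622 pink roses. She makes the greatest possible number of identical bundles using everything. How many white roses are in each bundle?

Number of bundles = gcd(741, 855, 2622).
741 = 3 × 13 × 19
855 = 3^2 × 5 × 19
2622 = 2 × 3 × 19 × 23
gcd(741, 855, 2622) = 3 × 19 = 57.
white roses per bundle = 741 / 57 = 13.

13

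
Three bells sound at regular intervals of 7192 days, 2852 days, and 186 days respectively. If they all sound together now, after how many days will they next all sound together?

The first simultaneous occurrence is after LCM of the individual periods.
7192 = 2^3 × 29 × 31
2852 = 2^2 × 23 × 31
186 = 2 × 3 × 31
LCM(7192, 2852, 186) = 2^3 × 3 × 23 × 29 × 31 = 496248.

496248 days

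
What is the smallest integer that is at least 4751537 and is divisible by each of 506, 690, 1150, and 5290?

The integer must be a common multiple of 506, 690, 1150, and 5290, so a multiple of their LCM.
506 = 2 × 11 × 23
690 = 2 × 3 × 5 × 23
1150 = 2 × 5^2 × 23
5290 = 2 × 5 × 23^2
LCM(506, 690, 1150, 5290) = 2 × 3 × 5^2 × 11 × 23^2 = 872850.
Smallest multiple of 872850 that is ≥ 4751537: ⌈4751537/872850⌉ × 872850 = 6 × 872850 = 5237100.

5237100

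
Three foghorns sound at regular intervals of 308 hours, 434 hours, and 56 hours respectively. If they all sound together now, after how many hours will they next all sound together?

The first simultaneous occurrence is after LCM of the individual periods.
308 = 2^2 × 7 × 11
434 = 2 × 7 × 31
56 = 2^3 × 7
LCM(308, 434, 56) = 2^3 × 7 × 11 × 31 = 19096.

19096 hours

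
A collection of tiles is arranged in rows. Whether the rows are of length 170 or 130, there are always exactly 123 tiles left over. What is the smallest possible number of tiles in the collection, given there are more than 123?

2333

N − 123 must be a common multiple of 170 and 130.
170 = 2 × 5 × 17
130 = 2 × 5 × 13
LCM(170, 130) = 2 × 5 × 13 × 17 = 2210.
Smallest N > 123 is LCM + 123 = 2210 + 123 = 2333.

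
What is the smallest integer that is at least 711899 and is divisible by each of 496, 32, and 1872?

812448

The integer must be a common multiple of 496, 32, and 1872, so a multiple of their LCM.
496 = 2^4 × 31
32 = 2^5
1872 = 2^4 × 3^2 × 13
LCM(496, 32, 1872) = 2^5 × 3^2 × 13 × 31 = 116064.
Smallest multiple of 116064 that is ≥ 711899: ⌈711899/116064⌉ × 116064 = 7 × 116064 = 812448.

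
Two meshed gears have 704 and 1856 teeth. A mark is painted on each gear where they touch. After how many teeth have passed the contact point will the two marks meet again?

We need the least common multiple of the intervals.
704 = 2^6 × 11
1856 = 2^6 × 29
LCM(704, 1856) = 2^6 × 11 × 29 = 20416.

20416 teeth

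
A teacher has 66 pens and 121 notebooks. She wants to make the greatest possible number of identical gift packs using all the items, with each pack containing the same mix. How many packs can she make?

11 packs

By the Euclidean algorithm:
121 = 1 × 66 + 55
66 = 1 × 55 + 11
55 = 5 × 11 + 0
gcd(66, 121) = 11.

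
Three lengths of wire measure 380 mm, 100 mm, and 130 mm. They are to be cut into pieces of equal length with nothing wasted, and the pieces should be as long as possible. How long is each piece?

Each piece length must divide every original length, so the longest possible is gcd(380, 100, 130).
380 = 2^2 × 5 × 19
100 = 2^2 × 5^2
130 = 2 × 5 × 13
gcd(380, 100, 130) = 2 × 5 = 10.

10 mm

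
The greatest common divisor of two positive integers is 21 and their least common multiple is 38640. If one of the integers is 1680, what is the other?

For two integers, gcd × lcm = product, so the other is (21 × 38640) / 1680 = 811440 / 1680 = 483.

483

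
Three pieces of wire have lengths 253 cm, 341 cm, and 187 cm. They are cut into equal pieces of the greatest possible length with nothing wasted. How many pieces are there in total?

71

Piece length = gcd(253, 341, 187).
253 = 11 × 23
341 = 11 × 31
187 = 11 × 17
gcd(253, 341, 187) = 11.
Total pieces = 253/11 + 341/11 + 187/11 = 23 + 31 + 17 = 71.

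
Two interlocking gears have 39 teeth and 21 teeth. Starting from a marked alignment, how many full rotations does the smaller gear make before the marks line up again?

The first common completion time is the LCM of the periods.
39 = 3 × 13
21 = 3 × 7
LCM(39, 21) = 3 × 7 × 13 = 273.
Rotations for period 21: 273 / 21 = 13.

13 rotations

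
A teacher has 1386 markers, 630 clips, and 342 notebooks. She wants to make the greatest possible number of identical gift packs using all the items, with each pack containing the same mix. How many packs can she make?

The pack count must divide each quantity, so the greatest is gcd(1386, 630, 342).
1386 = 2 × 3^2 × 7 × 11
630 = 2 × 3^2 × 5 × 7
342 = 2 × 3^2 × 19
gcd(1386, 630, 342) = 2 × 3^2 = 18.

18 packs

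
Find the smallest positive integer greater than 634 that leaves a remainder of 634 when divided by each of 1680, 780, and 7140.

371914

N − 634 must be a common multiple of 1680, 780, and 7140.
1680 = 2^4 × 3 × 5 × 7
780 = 2^2 × 3 × 5 × 13
7140 = 2^2 × 3 × 5 × 7 × 17
LCM(1680, 780, 7140) = 2^4 × 3 × 5 × 7 × 13 × 17 = 371280.
Smallest N > 634 is LCM + 634 = 371280 + 634 = 371914.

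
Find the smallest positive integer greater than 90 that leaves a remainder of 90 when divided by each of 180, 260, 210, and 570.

N − 90 must be a common multiple of 180, 260, 210, and 570.
180 = 2^2 × 3^2 × 5
260 = 2^2 × 5 × 13
210 = 2 × 3 × 5 × 7
570 = 2 × 3 × 5 × 19
LCM(180, 260, 210, 570) = 2^2 × 3^2 × 5 × 7 × 13 × 19 = 311220.
Smallest N > 90 is LCM + 90 = 311220 + 90 = 311310.

311310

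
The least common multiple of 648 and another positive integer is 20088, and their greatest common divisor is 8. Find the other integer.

248

gcd × lcm = product of the two integers, so the other integer is (8 × 20088) / 648 = 248.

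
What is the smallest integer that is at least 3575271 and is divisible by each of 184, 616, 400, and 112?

The integer must be a common multiple of 184, 616, 400, and 112, so a multiple of their LCM.
184 = 2^3 × 23
616 = 2^3 × 7 × 11
400 = 2^4 × 5^2
112 = 2^4 × 7
LCM(184, 616, 400, 112) = 2^4 × 5^2 × 7 × 11 × 23 = 708400.
Smallest multiple of 708400 that is ≥ 3575271: ⌈3575271/708400⌉ × 708400 = 6 × 708400 = 4250400.

4250400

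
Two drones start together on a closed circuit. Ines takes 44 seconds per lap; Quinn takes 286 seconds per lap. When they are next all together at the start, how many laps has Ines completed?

13 laps

They are all back at their starting positions together after one LCM of the periods.
44 = 2^2 × 11
286 = 2 × 11 × 13
LCM(44, 286) = 2^2 × 11 × 13 = 572.
Laps for period 44: 572 / 44 = 13.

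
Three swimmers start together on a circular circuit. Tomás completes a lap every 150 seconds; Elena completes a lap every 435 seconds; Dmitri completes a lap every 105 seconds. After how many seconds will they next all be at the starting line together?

30450 seconds

They coincide at every common multiple of the periods; the first is the LCM.
150 = 2 × 3 × 5^2
435 = 3 × 5 × 29
105 = 3 × 5 × 7
LCM(150, 435, 105) = 2 × 3 × 5^2 × 7 × 29 = 30450.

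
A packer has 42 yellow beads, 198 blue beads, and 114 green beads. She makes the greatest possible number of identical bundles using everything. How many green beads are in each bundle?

Number of bundles = gcd(42, 198, 114).
42 = 2 × 3 × 7
198 = 2 × 3^2 × 11
114 = 2 × 3 × 19
gcd(42, 198, 114) = 2 × 3 = 6.
green beads per bundle = 114 / 6 = 19.

19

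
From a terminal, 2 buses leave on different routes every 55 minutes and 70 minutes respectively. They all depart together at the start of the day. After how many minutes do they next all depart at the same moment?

They coincide at every common multiple of the periods; the first is the LCM.
55 = 5 × 11
70 = 2 × 5 × 7
LCM(55, 70) = 2 × 5 × 7 × 11 = 770.

770 minutes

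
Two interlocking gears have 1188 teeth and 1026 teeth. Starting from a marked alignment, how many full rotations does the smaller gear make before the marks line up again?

22 rotations

All finish a whole number of cycles simultaneously at t = LCM of the periods.
1188 = 2^2 × 3^3 × 11
1026 = 2 × 3^3 × 19
LCM(1188, 1026) = 2^2 × 3^3 × 11 × 19 = 22572.
Rotations for period 1026: 22572 / 1026 = 22.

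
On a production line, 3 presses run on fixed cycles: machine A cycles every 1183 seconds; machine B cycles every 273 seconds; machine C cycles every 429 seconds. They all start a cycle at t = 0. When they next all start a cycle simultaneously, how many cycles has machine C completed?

91 cycles

They are all back at their starting positions together after one LCM of the periods.
1183 = 7 × 13^2
273 = 3 × 7 × 13
429 = 3 × 11 × 13
LCM(1183, 273, 429) = 3 × 7 × 11 × 13^2 = 39039.
Cycles for period 429: 39039 / 429 = 91.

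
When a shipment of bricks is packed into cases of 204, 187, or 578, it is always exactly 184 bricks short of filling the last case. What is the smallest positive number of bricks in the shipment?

Being 184 short of a full case of size k means N ≡ −184 (mod k), i.e. N + 184 is a multiple of each size.
204 = 2^2 × 3 × 17
187 = 11 × 17
578 = 2 × 17^2
LCM(204, 187, 578) = 2^2 × 3 × 11 × 17^2 = 38148.
Smallest positive N is 38148 − 184 = 37964.

37964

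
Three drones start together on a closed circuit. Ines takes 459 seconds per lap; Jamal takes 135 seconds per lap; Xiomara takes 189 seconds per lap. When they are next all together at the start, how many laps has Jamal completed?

The first common completion time is the LCM of the periods.
459 = 3^3 × 17
135 = 3^3 × 5
189 = 3^3 × 7
LCM(459, 135, 189) = 3^3 × 5 × 7 × 17 = 16065.
Laps for period 135: 16065 / 135 = 119.

119 laps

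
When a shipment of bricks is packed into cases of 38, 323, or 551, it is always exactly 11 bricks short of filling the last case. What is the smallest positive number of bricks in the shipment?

18723

Being 11 short of a full case of size k means N ≡ −11 (mod k), i.e. N + 11 is a multiple of each size.
38 = 2 × 19
323 = 17 × 19
551 = 19 × 29
LCM(38, 323, 551) = 2 × 17 × 19 × 29 = 18734.
Smallest positive N is 18734 − 11 = 18723.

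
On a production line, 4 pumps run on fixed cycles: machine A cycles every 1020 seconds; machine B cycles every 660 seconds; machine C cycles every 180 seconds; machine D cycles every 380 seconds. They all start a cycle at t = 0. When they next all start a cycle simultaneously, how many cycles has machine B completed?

All finish a whole number of cycles simultaneously at t = LCM of the periods.
1020 = 2^2 × 3 × 5 × 17
660 = 2^2 × 3 × 5 × 11
180 = 2^2 × 3^2 × 5
380 = 2^2 × 5 × 19
LCM(1020, 660, 180, 380) = 2^2 × 3^2 × 5 × 11 × 17 × 19 = 639540.
Cycles for period 660: 639540 / 660 = 969.

969 cycles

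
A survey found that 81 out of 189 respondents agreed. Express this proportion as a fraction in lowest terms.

81 = 3^4
189 = 3^3 × 7
gcd(81, 189) = 3^3 = 27.
Divide numerator and denominator by 27: 81/189 = 3/7.

3/7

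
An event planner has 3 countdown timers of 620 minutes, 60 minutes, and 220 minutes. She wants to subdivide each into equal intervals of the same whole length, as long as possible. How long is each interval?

The interval must divide each timer length; the longest such is the gcd.
620 = 2^2 × 5 × 31
60 = 2^2 × 3 × 5
220 = 2^2 × 5 × 11
gcd(620, 60, 220) = 2^2 × 5 = 20.

20 minutes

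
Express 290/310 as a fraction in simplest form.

29/31

290 = 2 × 5 × 29
310 = 2 × 5 × 31
gcd(290, 310) = 2 × 5 = 10.
Divide numerator and denominator by 10: 290/310 = 29/31.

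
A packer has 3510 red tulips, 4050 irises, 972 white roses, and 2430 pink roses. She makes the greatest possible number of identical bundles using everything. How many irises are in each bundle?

75

Number of bundles = gcd(3510, 4050, 972, 2430).
3510 = 2 × 3^3 × 5 × 13
4050 = 2 × 3^4 × 5^2
972 = 2^2 × 3^5
2430 = 2 × 3^5 × 5
gcd(3510, 4050, 972, 2430) = 2 × 3^3 = 54.
irises per bundle = 4050 / 54 = 75.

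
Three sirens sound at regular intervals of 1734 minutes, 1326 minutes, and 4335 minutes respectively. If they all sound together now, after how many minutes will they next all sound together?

112710 minutes

We need the least common multiple of the intervals.
1734 = 2 × 3 × 17^2
1326 = 2 × 3 × 13 × 17
4335 = 3 × 5 × 17^2
LCM(1734, 1326, 4335) = 2 × 3 × 5 × 13 × 17^2 = 112710.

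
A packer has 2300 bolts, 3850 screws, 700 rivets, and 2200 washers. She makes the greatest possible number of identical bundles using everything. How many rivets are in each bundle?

14

Number of bundles = gcd(2300, 3850, 700, 2200).
2300 = 2^2 × 5^2 × 23
3850 = 2 × 5^2 × 7 × 11
700 = 2^2 × 5^2 × 7
2200 = 2^3 × 5^2 × 11
gcd(2300, 3850, 700, 2200) = 2 × 5^2 = 50.
rivets per bundle = 700 / 50 = 14.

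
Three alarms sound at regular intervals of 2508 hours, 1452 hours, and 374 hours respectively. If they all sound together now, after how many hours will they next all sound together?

They coincide at every common multiple of the periods; the first is the LCM.
2508 = 2^2 × 3 × 11 × 19
1452 = 2^2 × 3 × 11^2
374 = 2 × 11 × 17
LCM(2508, 1452, 374) = 2^2 × 3 × 11^2 × 17 × 19 = 468996.

468996 hours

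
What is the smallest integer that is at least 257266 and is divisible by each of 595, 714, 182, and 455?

278460

The integer must be a common multiple of 595, 714, 182, and 455, so a multiple of their LCM.
595 = 5 × 7 × 17
714 = 2 × 3 × 7 × 17
182 = 2 × 7 × 13
455 = 5 × 7 × 13
LCM(595, 714, 182, 455) = 2 × 3 × 5 × 7 × 13 × 17 = 46410.
Smallest multiple of 46410 that is ≥ 257266: ⌈257266/46410⌉ × 46410 = 6 × 46410 = 278460.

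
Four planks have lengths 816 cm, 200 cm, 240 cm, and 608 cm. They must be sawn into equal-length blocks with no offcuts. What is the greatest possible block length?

This is the greatest common divisor of 816, 200, 240, and 608.
816 = 2^4 × 3 × 17
200 = 2^3 × 5^2
240 = 2^4 × 3 × 5
608 = 2^5 × 19
gcd(816, 200, 240, 608) = 2^3 = 8.

8 cm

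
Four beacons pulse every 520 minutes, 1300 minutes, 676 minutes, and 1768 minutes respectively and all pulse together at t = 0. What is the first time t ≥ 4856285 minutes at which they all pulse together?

5171400 minutes

Joint pulses occur at multiples of LCM(520, 1300, 676, 1768).
520 = 2^3 × 5 × 13
1300 = 2^2 × 5^2 × 13
676 = 2^2 × 13^2
1768 = 2^3 × 13 × 17
LCM(520, 1300, 676, 1768) = 2^3 × 5^2 × 13^2 × 17 = 574600.
Smallest multiple of 574600 that is ≥ 4856285: ⌈4856285/574600⌉ × 574600 = 9 × 574600 = 5171400.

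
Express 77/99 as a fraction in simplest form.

77 = 7 × 11
99 = 3^2 × 11
gcd(77, 99) = 11.
Divide numerator and denominator by 11: 77/99 = 7/9.

7/9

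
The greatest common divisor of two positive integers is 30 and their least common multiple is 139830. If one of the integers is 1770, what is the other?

2370

For two integers, gcd × lcm = product, so the other is (30 × 139830) / 1770 = 4194900 / 1770 = 2370.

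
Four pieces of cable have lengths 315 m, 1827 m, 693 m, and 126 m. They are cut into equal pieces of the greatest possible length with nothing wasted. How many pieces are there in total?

Piece length = gcd(315, 1827, 693, 126).
315 = 3^2 × 5 × 7
1827 = 3^2 × 7 × 29
693 = 3^2 × 7 × 11
126 = 2 × 3^2 × 7
gcd(315, 1827, 693, 126) = 3^2 × 7 = 63.
Total pieces = 315/63 + 1827/63 + 693/63 + 126/63 = 5 + 29 + 11 + 2 = 47.

47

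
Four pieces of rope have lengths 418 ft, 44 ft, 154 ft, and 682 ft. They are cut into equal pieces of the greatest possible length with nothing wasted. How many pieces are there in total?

59

Piece length = gcd(418, 44, 154, 682).
418 = 2 × 11 × 19
44 = 2^2 × 11
154 = 2 × 7 × 11
682 = 2 × 11 × 31
gcd(418, 44, 154, 682) = 2 × 11 = 22.
Total pieces = 418/22 + 44/22 + 154/22 + 682/22 = 19 + 2 + 7 + 31 = 59.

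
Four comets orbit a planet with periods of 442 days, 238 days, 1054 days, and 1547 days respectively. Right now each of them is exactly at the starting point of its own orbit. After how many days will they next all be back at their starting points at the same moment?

95914 days

We need the least common multiple of the intervals.
442 = 2 × 13 × 17
238 = 2 × 7 × 17
1054 = 2 × 17 × 31
1547 = 7 × 13 × 17
LCM(442, 238, 1054, 1547) = 2 × 7 × 13 × 17 × 31 = 95914.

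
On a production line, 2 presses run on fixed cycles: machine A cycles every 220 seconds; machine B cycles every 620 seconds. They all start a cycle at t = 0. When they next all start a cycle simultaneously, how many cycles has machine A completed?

The first common completion time is the LCM of the periods.
220 = 2^2 × 5 × 11
620 = 2^2 × 5 × 31
LCM(220, 620) = 2^2 × 5 × 11 × 31 = 6820.
Cycles for period 220: 6820 / 220 = 31.

31 cycles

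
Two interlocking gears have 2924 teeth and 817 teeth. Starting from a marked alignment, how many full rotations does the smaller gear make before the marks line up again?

68 rotations

All finish a whole number of cycles simultaneously at t = LCM of the periods.
2924 = 2^2 × 17 × 43
817 = 19 × 43
LCM(2924, 817) = 2^2 × 17 × 19 × 43 = 55556.
Rotations for period 817: 55556 / 817 = 68.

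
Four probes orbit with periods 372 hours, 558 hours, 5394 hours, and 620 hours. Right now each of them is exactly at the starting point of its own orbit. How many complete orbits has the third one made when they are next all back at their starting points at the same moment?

All finish a whole number of cycles simultaneously at t = LCM of the periods.
372 = 2^2 × 3 × 31
558 = 2 × 3^2 × 31
5394 = 2 × 3 × 29 × 31
620 = 2^2 × 5 × 31
LCM(372, 558, 5394, 620) = 2^2 × 3^2 × 5 × 29 × 31 = 161820.
Orbits for period 5394: 161820 / 5394 = 30.

30 orbits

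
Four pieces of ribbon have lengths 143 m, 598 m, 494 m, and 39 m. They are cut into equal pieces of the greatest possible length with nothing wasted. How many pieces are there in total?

Piece length = gcd(143, 598, 494, 39).
143 = 11 × 13
598 = 2 × 13 × 23
494 = 2 × 13 × 19
39 = 3 × 13
gcd(143, 598, 494, 39) = 13.
Total pieces = 143/13 + 598/13 + 494/13 + 39/13 = 11 + 46 + 38 + 3 = 98.

98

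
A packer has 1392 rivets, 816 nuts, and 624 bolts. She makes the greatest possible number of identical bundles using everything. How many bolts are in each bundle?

Number of bundles = gcd(1392, 816, 624).
1392 = 2^4 × 3 × 29
816 = 2^4 × 3 × 17
624 = 2^4 × 3 × 13
gcd(1392, 816, 624) = 2^4 × 3 = 48.
bolts per bundle = 624 / 48 = 13.

13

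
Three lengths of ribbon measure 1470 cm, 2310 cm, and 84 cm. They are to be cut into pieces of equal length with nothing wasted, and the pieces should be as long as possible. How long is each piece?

42 cm

Each piece length must divide every original length, so the longest possible is gcd(1470, 2310, 84).
1470 = 2 × 3 × 5 × 7^2
2310 = 2 × 3 × 5 × 7 × 11
84 = 2^2 × 3 × 7
gcd(1470, 2310, 84) = 2 × 3 × 7 = 42.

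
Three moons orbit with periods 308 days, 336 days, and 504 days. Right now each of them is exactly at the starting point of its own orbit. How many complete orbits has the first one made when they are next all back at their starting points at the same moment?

They are all back at their starting positions together after one LCM of the periods.
308 = 2^2 × 7 × 11
336 = 2^4 × 3 × 7
504 = 2^3 × 3^2 × 7
LCM(308, 336, 504) = 2^4 × 3^2 × 7 × 11 = 11088.
Orbits for period 308: 11088 / 308 = 36.

36 orbits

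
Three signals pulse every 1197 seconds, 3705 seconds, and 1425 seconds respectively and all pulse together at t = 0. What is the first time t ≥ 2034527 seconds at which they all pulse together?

Joint pulses occur at multiples of LCM(1197, 3705, 1425).
1197 = 3^2 × 7 × 19
3705 = 3 × 5 × 13 × 19
1425 = 3 × 5^2 × 19
LCM(1197, 3705, 1425) = 3^2 × 5^2 × 7 × 13 × 19 = 389025.
Smallest multiple of 389025 that is ≥ 2034527: ⌈2034527/389025⌉ × 389025 = 6 × 389025 = 2334150.

2334150 seconds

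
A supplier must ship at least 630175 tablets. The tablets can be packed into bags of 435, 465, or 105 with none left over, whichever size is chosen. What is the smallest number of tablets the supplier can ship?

The number of tablets must be a common multiple of 435, 465, and 105, so a multiple of their LCM.
435 = 3 × 5 × 29
465 = 3 × 5 × 31
105 = 3 × 5 × 7
LCM(435, 465, 105) = 3 × 5 × 7 × 29 × 31 = 94395.
Smallest multiple of 94395 that is ≥ 630175: ⌈630175/94395⌉ × 94395 = 7 × 94395 = 660765.

660765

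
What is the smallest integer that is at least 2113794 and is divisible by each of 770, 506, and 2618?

2408560

The integer must be a common multiple of 770, 506, and 2618, so a multiple of their LCM.
770 = 2 × 5 × 7 × 11
506 = 2 × 11 × 23
2618 = 2 × 7 × 11 × 17
LCM(770, 506, 2618) = 2 × 5 × 7 × 11 × 17 × 23 = 301070.
Smallest multiple of 301070 that is ≥ 2113794: ⌈2113794/301070⌉ × 301070 = 8 × 301070 = 2408560.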